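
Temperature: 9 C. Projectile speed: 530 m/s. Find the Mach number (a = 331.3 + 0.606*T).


a = 331.3 + 0.606*(9) = 336.754 m/s
M = v/a = 530/336.754 = 1.574

1.574


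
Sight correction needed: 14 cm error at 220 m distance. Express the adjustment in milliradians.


1 mrad subtends 1 cm per 10 m of range, so adj = error_cm / (dist_m / 10) = 14 / (220/10) = 0.6364 mrad

0.6364 mrad


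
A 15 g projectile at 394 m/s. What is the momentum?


p = m*v = 0.015*394 = 5.91 kg·m/s

5.91 kg·m/s


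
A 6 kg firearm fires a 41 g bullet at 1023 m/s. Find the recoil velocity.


v_recoil = m_p * v_p / m_gun = 0.041 * 1023 / 6 = 6.991 m/s

6.991 m/s


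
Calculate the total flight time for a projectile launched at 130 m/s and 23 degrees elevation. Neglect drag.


T = 2*v0*sin(theta)/g = 2*130*sin(23°)/9.81 = 10.36 s

10.36 s


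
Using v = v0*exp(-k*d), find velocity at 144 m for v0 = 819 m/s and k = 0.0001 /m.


v = v0*exp(-k*d) = 819*exp(-0.0001*144) = 807.3 m/s

807.3 m/s


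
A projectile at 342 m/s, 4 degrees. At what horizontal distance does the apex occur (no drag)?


R = v0^2*sin(2*theta)/g = 342^2*sin(2*4°)/9.81 = 1659.35 m
apex_dist = R/2 = 1659.35/2 = 829.7 m

829.7 m


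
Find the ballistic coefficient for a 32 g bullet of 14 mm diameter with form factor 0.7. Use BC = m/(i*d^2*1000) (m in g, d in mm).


BC = m/(i*d^2*1000) = 32/(0.7 * 14^2 * 1000) = 0.0002332

0.0002332


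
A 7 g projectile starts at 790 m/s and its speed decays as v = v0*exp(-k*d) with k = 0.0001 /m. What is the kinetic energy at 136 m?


v = v0*exp(-k*d) = 790*exp(-0.0001*136) = 779.329 m/s
E = 0.5*m*v^2 = 0.5*0.007*779.329^2 = 2126 J

2126 J


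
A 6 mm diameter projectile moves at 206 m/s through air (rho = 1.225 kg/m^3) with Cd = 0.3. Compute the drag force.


A = pi*(d/2)^2 = pi*(6/2000)^2 = 2.82743e-05 m^2
Fd = 0.5*Cd*rho*A*v^2 = 0.5*0.3*1.225*2.82743e-05*206^2 = 0.2205 N

0.2205 N


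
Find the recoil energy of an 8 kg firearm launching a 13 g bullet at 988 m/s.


v_r = m_p*v_p/m_gun = 0.013*988/8 = 1.6055 m/s, E_r = 0.5*m_gun*v_r^2 = 0.5*8*1.6055^2 = 10.31 J

10.31 J


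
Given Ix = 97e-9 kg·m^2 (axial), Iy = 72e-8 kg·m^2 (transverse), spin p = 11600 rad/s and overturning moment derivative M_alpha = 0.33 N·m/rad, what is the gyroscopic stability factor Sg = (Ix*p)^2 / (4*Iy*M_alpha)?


Sg = Ix^2 * p^2 / (4 * Iy * M_alpha) = (97e-9)^2 * 11600^2 / (4 * 72e-8 * 0.33) = 1.332

1.332


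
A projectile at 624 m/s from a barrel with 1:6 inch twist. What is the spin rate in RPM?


twist_m = 6*0.0254 = 0.1524 m
spin = v/twist = 624/0.1524 = 4094.488 rev/s
RPM = spin*60 = 4094.488*60 ≈ 245669 RPM

245669 RPM


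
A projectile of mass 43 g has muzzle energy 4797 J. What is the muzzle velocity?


v = sqrt(2*E/m) = sqrt(2*4797/0.043) = 472.4 m/s

472.4 m/s


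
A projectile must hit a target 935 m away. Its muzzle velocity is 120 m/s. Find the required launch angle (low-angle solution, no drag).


sin(2*theta) = R*g/v0^2 = 935*9.81/120^2 = 0.636969, theta = arcsin(0.636969)/2 = 19.78°

19.78 degrees


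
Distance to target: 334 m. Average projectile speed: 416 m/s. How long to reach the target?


t = d/v = 334/416 = 0.8029 s

0.8029 s


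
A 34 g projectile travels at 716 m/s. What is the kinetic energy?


E = 0.5*m*v^2 = 0.5*0.034*716^2 = 8715 J

8715 J


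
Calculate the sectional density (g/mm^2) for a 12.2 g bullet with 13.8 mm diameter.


SD = m/d^2 = 12.2/13.8^2 = 0.06406 g/mm^2

0.06406 g/mm^2


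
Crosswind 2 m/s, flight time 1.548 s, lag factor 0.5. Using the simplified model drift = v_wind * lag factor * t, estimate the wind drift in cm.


drift = v_wind * lag * t = 2 * 0.5 * 1.548 = 1.548 m ≈ 154.8 cm

154.8 cm


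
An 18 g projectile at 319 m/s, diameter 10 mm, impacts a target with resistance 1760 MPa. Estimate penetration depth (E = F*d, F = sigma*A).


A = pi*(d/2)^2 = pi*(10/2)^2 = 78.5398 mm^2
E = 0.5*m*v^2 = 0.5*0.018*319^2 = 915.849 J
depth = E/(sigma*A) = 915.849 J / (1760 MPa * 78.5398 mm^2) = 915.849/(1760 * 78.5398) m = 0.00662554 m ≈ 6.626 mm

6.626 mm


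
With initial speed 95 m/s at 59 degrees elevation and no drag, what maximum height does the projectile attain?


H = (v0*sin(theta))^2 / (2g) = (95*sin(59°))^2 / (2*9.81) = 338 m

338 m


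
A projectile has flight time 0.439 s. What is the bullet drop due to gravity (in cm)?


drop = 0.5*g*t^2 = 0.5*9.81*0.439^2 = 0.945297 m ≈ 94.53 cm

94.53 cm


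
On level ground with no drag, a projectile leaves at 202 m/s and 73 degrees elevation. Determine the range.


R = v0^2 * sin(2*theta) / g = 202^2 * sin(2*73°) / 9.81 = 2326 m

2326 m


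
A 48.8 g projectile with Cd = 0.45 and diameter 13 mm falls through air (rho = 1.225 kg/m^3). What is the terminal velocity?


A = pi*(d/2)^2 = pi*(13/2000)^2 = 1.32732e-04 m^2
vt = sqrt(2mg/(Cd*rho*A)) = sqrt(2*0.0488*9.81/(0.45 * 1.225 * 1.32732e-04)) = 114.4 m/s

114.4 m/s


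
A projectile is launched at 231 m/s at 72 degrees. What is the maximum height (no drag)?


H = (v0*sin(theta))^2 / (2g) = (231*sin(72°))^2 / (2*9.81) = 2460 m

2460 m


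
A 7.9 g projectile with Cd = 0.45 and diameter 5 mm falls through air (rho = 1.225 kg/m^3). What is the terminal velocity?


A = pi*(d/2)^2 = pi*(5/2000)^2 = 1.96350e-05 m^2
vt = sqrt(2mg/(Cd*rho*A)) = sqrt(2*0.0079*9.81/(0.45 * 1.225 * 1.96350e-05)) = 119.7 m/s

119.7 m/s


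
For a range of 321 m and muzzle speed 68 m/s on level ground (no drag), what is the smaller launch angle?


sin(2*theta) = R*g/v0^2 = 321*9.81/68^2 = 0.681014, theta = arcsin(0.681014)/2 = 21.46°

21.46 degrees


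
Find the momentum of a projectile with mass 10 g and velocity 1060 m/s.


p = m*v = 0.01*1060 = 10.6 kg·m/s

10.6 kg·m/s


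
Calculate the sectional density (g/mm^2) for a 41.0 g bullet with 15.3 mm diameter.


SD = m/d^2 = 41.0/15.3^2 = 0.1751 g/mm^2

0.1751 g/mm^2


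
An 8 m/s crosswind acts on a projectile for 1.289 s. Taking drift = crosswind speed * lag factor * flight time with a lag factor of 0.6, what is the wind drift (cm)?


drift = v_wind * lag * t = 8 * 0.6 * 1.289 = 6.1872 m ≈ 618.7 cm

618.7 cm


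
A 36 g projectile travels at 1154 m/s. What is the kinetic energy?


E = 0.5*m*v^2 = 0.5*0.036*1154^2 = 23971 J

23971 J


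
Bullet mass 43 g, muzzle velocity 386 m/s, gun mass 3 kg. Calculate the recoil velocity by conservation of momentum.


v_recoil = m_p * v_p / m_gun = 0.043 * 386 / 3 = 5.533 m/s

5.533 m/s


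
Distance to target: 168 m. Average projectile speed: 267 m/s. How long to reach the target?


t = d/v = 168/267 = 0.6292 s

0.6292 s


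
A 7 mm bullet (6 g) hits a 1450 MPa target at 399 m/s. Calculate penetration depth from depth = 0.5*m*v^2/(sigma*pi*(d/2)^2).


A = pi*(d/2)^2 = pi*(7/2)^2 = 38.4845 mm^2
E = 0.5*m*v^2 = 0.5*0.006*399^2 = 477.603 J
depth = E/(sigma*A) = 477.603 J / (1450 MPa * 38.4845 mm^2) = 477.603/(1450 * 38.4845) m = 0.0085588 m ≈ 8.559 mm

8.559 mm


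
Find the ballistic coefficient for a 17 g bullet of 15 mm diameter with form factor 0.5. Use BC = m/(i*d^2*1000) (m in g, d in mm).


BC = m/(i*d^2*1000) = 17/(0.5 * 15^2 * 1000) = 0.0001511

0.0001511


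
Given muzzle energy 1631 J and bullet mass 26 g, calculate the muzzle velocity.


v = sqrt(2*E/m) = sqrt(2*1631/0.026) = 354.2 m/s

354.2 m/s


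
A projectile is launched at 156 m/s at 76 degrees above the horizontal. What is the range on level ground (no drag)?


R = v0^2 * sin(2*theta) / g = 156^2 * sin(2*76°) / 9.81 = 1165 m

1165 m


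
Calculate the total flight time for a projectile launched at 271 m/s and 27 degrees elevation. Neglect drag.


T = 2*v0*sin(theta)/g = 2*271*sin(27°)/9.81 = 25.08 s

25.08 s


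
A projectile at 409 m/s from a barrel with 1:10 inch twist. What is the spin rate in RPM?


twist_m = 10*0.0254 = 0.254 m
spin = v/twist = 409/0.254 = 1610.236 rev/s
RPM = spin*60 = 1610.236*60 ≈ 96614 RPM

96614 RPM


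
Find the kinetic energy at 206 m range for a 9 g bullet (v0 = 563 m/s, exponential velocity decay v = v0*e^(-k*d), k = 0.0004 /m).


v = v0*exp(-k*d) = 563*exp(-0.0004*206) = 518.469 m/s
E = 0.5*m*v^2 = 0.5*0.009*518.469^2 = 1210 J

1210 J


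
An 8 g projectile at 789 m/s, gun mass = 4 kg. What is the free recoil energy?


v_r = m_p*v_p/m_gun = 0.008*789/4 = 1.578 m/s, E_r = 0.5*m_gun*v_r^2 = 0.5*4*1.578^2 = 4.98 J

4.98 J


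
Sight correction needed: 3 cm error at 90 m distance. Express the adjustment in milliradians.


1 mrad subtends 1 cm per 10 m of range, so adj = error_cm / (dist_m / 10) = 3 / (90/10) = 0.3333 mrad

0.3333 mrad


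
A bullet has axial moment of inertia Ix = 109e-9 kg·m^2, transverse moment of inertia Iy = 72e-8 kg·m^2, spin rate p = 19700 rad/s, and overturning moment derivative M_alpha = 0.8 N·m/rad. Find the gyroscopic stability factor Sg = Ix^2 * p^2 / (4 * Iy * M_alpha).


Sg = Ix^2 * p^2 / (4 * Iy * M_alpha) = (109e-9)^2 * 19700^2 / (4 * 72e-8 * 0.8) = 2.001

2.001


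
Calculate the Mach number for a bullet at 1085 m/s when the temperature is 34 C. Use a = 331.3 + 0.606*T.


a = 331.3 + 0.606*(34) = 351.904 m/s
M = v/a = 1085/351.904 = 3.083

3.083


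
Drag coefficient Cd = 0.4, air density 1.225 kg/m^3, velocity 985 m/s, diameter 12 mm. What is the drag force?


A = pi*(d/2)^2 = pi*(12/2000)^2 = 1.13097e-04 m^2
Fd = 0.5*Cd*rho*A*v^2 = 0.5*0.4*1.225*1.13097e-04*985^2 = 26.88 N

26.88 N


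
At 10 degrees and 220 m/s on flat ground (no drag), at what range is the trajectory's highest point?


R = v0^2*sin(2*theta)/g = 220^2*sin(2*10°)/9.81 = 1687.44 m
apex_dist = R/2 = 1687.44/2 = 843.7 m

843.7 m


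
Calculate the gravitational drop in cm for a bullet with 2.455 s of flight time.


drop = 0.5*g*t^2 = 0.5*9.81*2.455^2 = 29.5626 m ≈ 2956 cm

2956 cm


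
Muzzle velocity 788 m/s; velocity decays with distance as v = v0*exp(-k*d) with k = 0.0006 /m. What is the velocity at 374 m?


v = v0*exp(-k*d) = 788*exp(-0.0006*374) = 629.6 m/s

629.6 m/s


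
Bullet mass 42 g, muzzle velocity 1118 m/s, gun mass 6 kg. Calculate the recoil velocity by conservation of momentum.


v_recoil = m_p * v_p / m_gun = 0.042 * 1118 / 6 = 7.826 m/s

7.826 m/s


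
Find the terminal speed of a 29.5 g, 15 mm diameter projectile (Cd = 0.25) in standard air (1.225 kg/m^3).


A = pi*(d/2)^2 = pi*(15/2000)^2 = 1.76715e-04 m^2
vt = sqrt(2mg/(Cd*rho*A)) = sqrt(2*0.0295*9.81/(0.25 * 1.225 * 1.76715e-04)) = 103.4 m/s

103.4 m/s


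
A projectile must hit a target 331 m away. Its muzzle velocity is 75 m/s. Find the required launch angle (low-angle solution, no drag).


sin(2*theta) = R*g/v0^2 = 331*9.81/75^2 = 0.577264, theta = arcsin(0.577264)/2 = 17.63°

17.63 degrees


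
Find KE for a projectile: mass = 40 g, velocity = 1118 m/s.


E = 0.5*m*v^2 = 0.5*0.04*1118^2 = 24998 J

24998 J


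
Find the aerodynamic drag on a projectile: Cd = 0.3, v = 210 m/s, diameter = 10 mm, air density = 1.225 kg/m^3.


A = pi*(d/2)^2 = pi*(10/2000)^2 = 7.85398e-05 m^2
Fd = 0.5*Cd*rho*A*v^2 = 0.5*0.3*1.225*7.85398e-05*210^2 = 0.6364 N

0.6364 N


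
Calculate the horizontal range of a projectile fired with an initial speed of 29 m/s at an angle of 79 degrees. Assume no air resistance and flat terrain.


R = v0^2 * sin(2*theta) / g = 29^2 * sin(2*79°) / 9.81 = 32.11 m

32.11 m


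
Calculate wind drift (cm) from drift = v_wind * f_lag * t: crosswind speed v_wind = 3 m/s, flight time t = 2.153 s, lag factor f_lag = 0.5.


drift = v_wind * lag * t = 3 * 0.5 * 2.153 = 3.2295 m ≈ 322.9 cm

322.9 cm


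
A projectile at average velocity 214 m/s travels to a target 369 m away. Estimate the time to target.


t = d/v = 369/214 = 1.724 s

1.724 s


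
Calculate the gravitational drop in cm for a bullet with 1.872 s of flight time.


drop = 0.5*g*t^2 = 0.5*9.81*1.872^2 = 17.189 m ≈ 1719 cm

1719 cm


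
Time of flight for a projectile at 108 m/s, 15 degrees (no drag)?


T = 2*v0*sin(theta)/g = 2*108*sin(15°)/9.81 = 5.699 s

5.699 s


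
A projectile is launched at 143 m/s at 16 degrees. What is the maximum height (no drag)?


H = (v0*sin(theta))^2 / (2g) = (143*sin(16°))^2 / (2*9.81) = 79.19 m

79.19 m


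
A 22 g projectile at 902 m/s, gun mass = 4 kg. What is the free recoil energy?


v_r = m_p*v_p/m_gun = 0.022*902/4 = 4.961 m/s, E_r = 0.5*m_gun*v_r^2 = 0.5*4*4.961^2 = 49.22 J

49.22 J


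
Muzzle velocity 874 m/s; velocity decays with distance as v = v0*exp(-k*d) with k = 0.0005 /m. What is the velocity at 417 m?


v = v0*exp(-k*d) = 874*exp(-0.0005*417) = 709.5 m/s

709.5 m/s


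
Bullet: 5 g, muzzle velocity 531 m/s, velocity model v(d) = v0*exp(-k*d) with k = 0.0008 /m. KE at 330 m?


v = v0*exp(-k*d) = 531*exp(-0.0008*330) = 407.794 m/s
E = 0.5*m*v^2 = 0.5*0.005*407.794^2 = 415.7 J

415.7 J


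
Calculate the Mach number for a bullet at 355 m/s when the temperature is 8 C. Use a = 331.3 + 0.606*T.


a = 331.3 + 0.606*(8) = 336.148 m/s
M = v/a = 355/336.148 = 1.056

1.056


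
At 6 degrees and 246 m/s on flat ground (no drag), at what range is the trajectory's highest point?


R = v0^2*sin(2*theta)/g = 246^2*sin(2*6°)/9.81 = 1282.57 m
apex_dist = R/2 = 1282.57/2 = 641.3 m

641.3 m


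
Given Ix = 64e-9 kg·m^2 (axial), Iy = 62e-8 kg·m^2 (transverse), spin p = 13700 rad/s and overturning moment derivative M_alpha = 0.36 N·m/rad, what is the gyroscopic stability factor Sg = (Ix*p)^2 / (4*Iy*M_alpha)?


Sg = Ix^2 * p^2 / (4 * Iy * M_alpha) = (64e-9)^2 * 13700^2 / (4 * 62e-8 * 0.36) = 0.8611

0.8611


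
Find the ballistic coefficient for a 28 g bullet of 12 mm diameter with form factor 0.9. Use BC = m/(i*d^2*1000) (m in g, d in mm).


BC = m/(i*d^2*1000) = 28/(0.9 * 12^2 * 1000) = 0.000216

0.000216


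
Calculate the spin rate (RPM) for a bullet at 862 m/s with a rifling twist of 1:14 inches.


twist_m = 14*0.0254 = 0.3556 m
spin = v/twist = 862/0.3556 = 2424.072 rev/s
RPM = spin*60 = 2424.072*60 ≈ 145444 RPM

145444 RPM


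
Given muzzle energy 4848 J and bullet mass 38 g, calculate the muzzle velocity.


v = sqrt(2*E/m) = sqrt(2*4848/0.038) = 505.1 m/s

505.1 m/s


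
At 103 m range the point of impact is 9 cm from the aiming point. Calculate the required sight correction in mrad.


1 mrad subtends 1 cm per 10 m of range, so adj = error_cm / (dist_m / 10) = 9 / (103/10) = 0.8738 mrad

0.8738 mrad


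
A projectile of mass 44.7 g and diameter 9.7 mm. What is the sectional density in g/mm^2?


SD = m/d^2 = 44.7/9.7^2 = 0.4751 g/mm^2

0.4751 g/mm^2


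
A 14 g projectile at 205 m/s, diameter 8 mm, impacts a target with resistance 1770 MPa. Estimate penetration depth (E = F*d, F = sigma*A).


A = pi*(d/2)^2 = pi*(8/2)^2 = 50.2655 mm^2
E = 0.5*m*v^2 = 0.5*0.014*205^2 = 294.175 J
depth = E/(sigma*A) = 294.175 J / (1770 MPa * 50.2655 mm^2) = 294.175/(1770 * 50.2655) m = 0.00330646 m ≈ 3.306 mm

3.306 mm


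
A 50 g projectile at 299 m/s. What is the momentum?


p = m*v = 0.05*299 = 14.95 kg·m/s

14.95 kg·m/s


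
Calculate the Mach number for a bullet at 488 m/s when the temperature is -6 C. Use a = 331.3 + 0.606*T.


a = 331.3 + 0.606*(-6) = 327.664 m/s
M = v/a = 488/327.664 = 1.489

1.489


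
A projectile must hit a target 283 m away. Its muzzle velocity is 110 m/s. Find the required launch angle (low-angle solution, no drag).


sin(2*theta) = R*g/v0^2 = 283*9.81/110^2 = 0.22944, theta = arcsin(0.22944)/2 = 6.632°

6.632 degrees


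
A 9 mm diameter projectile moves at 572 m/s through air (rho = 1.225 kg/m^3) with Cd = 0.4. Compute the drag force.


A = pi*(d/2)^2 = pi*(9/2000)^2 = 6.36173e-05 m^2
Fd = 0.5*Cd*rho*A*v^2 = 0.5*0.4*1.225*6.36173e-05*572^2 = 5.1 N

5.1 N


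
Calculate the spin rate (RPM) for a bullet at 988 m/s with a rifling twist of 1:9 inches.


twist_m = 9*0.0254 = 0.2286 m
spin = v/twist = 988/0.2286 = 4321.96 rev/s
RPM = spin*60 = 4321.96*60 ≈ 259318 RPM

259318 RPM


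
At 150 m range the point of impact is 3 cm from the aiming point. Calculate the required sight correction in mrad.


1 mrad subtends 1 cm per 10 m of range, so adj = error_cm / (dist_m / 10) = 3 / (150/10) = 0.2 mrad

0.2 mrad


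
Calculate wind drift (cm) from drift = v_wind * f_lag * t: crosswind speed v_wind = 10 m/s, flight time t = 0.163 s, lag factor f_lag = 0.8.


drift = v_wind * lag * t = 10 * 0.8 * 0.163 = 1.304 m ≈ 130.4 cm

130.4 cm


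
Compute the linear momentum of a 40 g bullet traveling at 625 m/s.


p = m*v = 0.04*625 = 25 kg·m/s

25 kg·m/s


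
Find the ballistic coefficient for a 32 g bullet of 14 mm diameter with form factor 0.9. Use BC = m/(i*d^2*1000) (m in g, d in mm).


BC = m/(i*d^2*1000) = 32/(0.9 * 14^2 * 1000) = 0.0001814

0.0001814


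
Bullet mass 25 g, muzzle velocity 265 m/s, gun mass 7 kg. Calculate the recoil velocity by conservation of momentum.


v_recoil = m_p * v_p / m_gun = 0.025 * 265 / 7 = 0.9464 m/s

0.9464 m/s


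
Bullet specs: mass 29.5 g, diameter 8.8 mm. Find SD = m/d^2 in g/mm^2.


SD = m/d^2 = 29.5/8.8^2 = 0.3809 g/mm^2

0.3809 g/mm^2


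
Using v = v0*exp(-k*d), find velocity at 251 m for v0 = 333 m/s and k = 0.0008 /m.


v = v0*exp(-k*d) = 333*exp(-0.0008*251) = 272.4 m/s

272.4 m/s


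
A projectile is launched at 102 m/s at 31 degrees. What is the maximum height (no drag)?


H = (v0*sin(theta))^2 / (2g) = (102*sin(31°))^2 / (2*9.81) = 140.7 m

140.7 m


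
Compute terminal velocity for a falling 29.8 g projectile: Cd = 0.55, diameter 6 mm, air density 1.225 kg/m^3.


A = pi*(d/2)^2 = pi*(6/2000)^2 = 2.82743e-05 m^2
vt = sqrt(2mg/(Cd*rho*A)) = sqrt(2*0.0298*9.81/(0.55 * 1.225 * 2.82743e-05)) = 175.2 m/s

175.2 m/s


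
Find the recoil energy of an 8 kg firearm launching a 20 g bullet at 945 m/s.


v_r = m_p*v_p/m_gun = 0.02*945/8 = 2.3625 m/s, E_r = 0.5*m_gun*v_r^2 = 0.5*8*2.3625^2 = 22.33 J

22.33 J


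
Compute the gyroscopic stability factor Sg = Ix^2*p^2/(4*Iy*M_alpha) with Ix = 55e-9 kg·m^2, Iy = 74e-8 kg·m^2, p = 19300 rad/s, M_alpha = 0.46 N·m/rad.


Sg = Ix^2 * p^2 / (4 * Iy * M_alpha) = (55e-9)^2 * 19300^2 / (4 * 74e-8 * 0.46) = 0.8275

0.8275


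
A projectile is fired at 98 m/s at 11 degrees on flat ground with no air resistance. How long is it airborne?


T = 2*v0*sin(theta)/g = 2*98*sin(11°)/9.81 = 3.812 s

3.812 s


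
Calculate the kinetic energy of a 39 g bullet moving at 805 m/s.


E = 0.5*m*v^2 = 0.5*0.039*805^2 = 12636 J

12636 J


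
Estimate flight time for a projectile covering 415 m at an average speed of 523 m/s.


t = d/v = 415/523 = 0.7935 s

0.7935 s


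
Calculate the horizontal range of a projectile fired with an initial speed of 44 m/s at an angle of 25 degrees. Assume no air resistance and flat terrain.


R = v0^2 * sin(2*theta) / g = 44^2 * sin(2*25°) / 9.81 = 151.2 m

151.2 m


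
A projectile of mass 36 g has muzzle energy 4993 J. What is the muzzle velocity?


v = sqrt(2*E/m) = sqrt(2*4993/0.036) = 526.7 m/s

526.7 m/s


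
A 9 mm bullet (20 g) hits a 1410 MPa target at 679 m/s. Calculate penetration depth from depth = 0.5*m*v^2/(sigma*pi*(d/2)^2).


A = pi*(d/2)^2 = pi*(9/2)^2 = 63.6173 mm^2
E = 0.5*m*v^2 = 0.5*0.02*679^2 = 4610.41 J
depth = E/(sigma*A) = 4610.41 J / (1410 MPa * 63.6173 mm^2) = 4610.41/(1410 * 63.6173) m = 0.0513979 m ≈ 51.4 mm

51.4 mm


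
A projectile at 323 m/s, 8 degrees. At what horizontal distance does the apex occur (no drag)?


R = v0^2*sin(2*theta)/g = 323^2*sin(2*8°)/9.81 = 2931.39 m
apex_dist = R/2 = 2931.39/2 = 1466 m

1466 m


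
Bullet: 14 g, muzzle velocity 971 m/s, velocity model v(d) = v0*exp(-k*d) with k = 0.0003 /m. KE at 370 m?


v = v0*exp(-k*d) = 971*exp(-0.0003*370) = 868.986 m/s
E = 0.5*m*v^2 = 0.5*0.014*868.986^2 = 5286 J

5286 J


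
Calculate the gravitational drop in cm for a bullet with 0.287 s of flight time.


drop = 0.5*g*t^2 = 0.5*9.81*0.287^2 = 0.40402 m ≈ 40.4 cm

40.4 cm


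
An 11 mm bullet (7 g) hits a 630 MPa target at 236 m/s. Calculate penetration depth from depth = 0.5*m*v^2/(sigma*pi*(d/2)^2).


A = pi*(d/2)^2 = pi*(11/2)^2 = 95.0332 mm^2
E = 0.5*m*v^2 = 0.5*0.007*236^2 = 194.936 J
depth = E/(sigma*A) = 194.936 J / (630 MPa * 95.0332 mm^2) = 194.936/(630 * 95.0332) m = 0.00325594 m ≈ 3.256 mm

3.256 mm


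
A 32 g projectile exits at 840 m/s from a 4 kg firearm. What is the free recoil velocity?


v_recoil = m_p * v_p / m_gun = 0.032 * 840 / 4 = 6.72 m/s

6.72 m/s


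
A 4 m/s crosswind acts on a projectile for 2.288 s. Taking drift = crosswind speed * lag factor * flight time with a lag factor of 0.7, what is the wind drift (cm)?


drift = v_wind * lag * t = 4 * 0.7 * 2.288 = 6.4064 m ≈ 640.6 cm

640.6 cm


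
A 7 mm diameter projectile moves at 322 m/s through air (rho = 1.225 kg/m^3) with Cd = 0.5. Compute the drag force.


A = pi*(d/2)^2 = pi*(7/2000)^2 = 3.84845e-05 m^2
Fd = 0.5*Cd*rho*A*v^2 = 0.5*0.5*1.225*3.84845e-05*322^2 = 1.222 N

1.222 N


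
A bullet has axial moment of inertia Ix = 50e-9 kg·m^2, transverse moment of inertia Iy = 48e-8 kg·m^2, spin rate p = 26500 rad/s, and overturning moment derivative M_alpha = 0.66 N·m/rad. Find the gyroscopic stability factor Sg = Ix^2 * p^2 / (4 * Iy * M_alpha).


Sg = Ix^2 * p^2 / (4 * Iy * M_alpha) = (50e-9)^2 * 26500^2 / (4 * 48e-8 * 0.66) = 1.385

1.385


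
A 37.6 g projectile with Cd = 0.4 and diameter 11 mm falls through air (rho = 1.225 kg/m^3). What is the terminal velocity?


A = pi*(d/2)^2 = pi*(11/2000)^2 = 9.50332e-05 m^2
vt = sqrt(2mg/(Cd*rho*A)) = sqrt(2*0.0376*9.81/(0.4 * 1.225 * 9.50332e-05)) = 125.9 m/s

125.9 m/s


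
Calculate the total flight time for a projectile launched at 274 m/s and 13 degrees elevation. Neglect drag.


T = 2*v0*sin(theta)/g = 2*274*sin(13°)/9.81 = 12.57 s

12.57 s


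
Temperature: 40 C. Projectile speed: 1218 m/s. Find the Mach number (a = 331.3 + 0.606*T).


a = 331.3 + 0.606*(40) = 355.54 m/s
M = v/a = 1218/355.54 = 3.426

3.426


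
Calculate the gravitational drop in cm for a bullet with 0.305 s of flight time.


drop = 0.5*g*t^2 = 0.5*9.81*0.305^2 = 0.456288 m ≈ 45.63 cm

45.63 cm


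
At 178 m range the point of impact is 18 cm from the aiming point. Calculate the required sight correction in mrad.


1 mrad subtends 1 cm per 10 m of range, so adj = error_cm / (dist_m / 10) = 18 / (178/10) = 1.011 mrad

1.011 mrad


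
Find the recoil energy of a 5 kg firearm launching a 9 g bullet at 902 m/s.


v_r = m_p*v_p/m_gun = 0.009*902/5 = 1.6236 m/s, E_r = 0.5*m_gun*v_r^2 = 0.5*5*1.6236^2 = 6.59 J

6.59 J


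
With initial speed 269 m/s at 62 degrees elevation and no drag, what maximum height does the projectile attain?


H = (v0*sin(theta))^2 / (2g) = (269*sin(62°))^2 / (2*9.81) = 2875 m

2875 m


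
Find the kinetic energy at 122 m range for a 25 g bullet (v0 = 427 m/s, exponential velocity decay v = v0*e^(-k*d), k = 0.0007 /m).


v = v0*exp(-k*d) = 427*exp(-0.0007*122) = 392.048 m/s
E = 0.5*m*v^2 = 0.5*0.025*392.048^2 = 1921 J

1921 J


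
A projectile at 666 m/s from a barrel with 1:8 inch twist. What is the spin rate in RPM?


twist_m = 8*0.0254 = 0.2032 m
spin = v/twist = 666/0.2032 = 3277.559 rev/s
RPM = spin*60 = 3277.559*60 ≈ 196654 RPM

196654 RPM


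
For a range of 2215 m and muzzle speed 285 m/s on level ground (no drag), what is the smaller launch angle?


sin(2*theta) = R*g/v0^2 = 2215*9.81/285^2 = 0.267518, theta = arcsin(0.267518)/2 = 7.758°

7.758 degrees


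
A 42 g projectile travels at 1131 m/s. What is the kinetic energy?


E = 0.5*m*v^2 = 0.5*0.042*1131^2 = 26862 J

26862 J


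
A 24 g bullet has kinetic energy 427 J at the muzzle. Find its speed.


v = sqrt(2*E/m) = sqrt(2*427/0.024) = 188.6 m/s

188.6 m/s


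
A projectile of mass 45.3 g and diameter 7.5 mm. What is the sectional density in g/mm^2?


SD = m/d^2 = 45.3/7.5^2 = 0.8053 g/mm^2

0.8053 g/mm^2


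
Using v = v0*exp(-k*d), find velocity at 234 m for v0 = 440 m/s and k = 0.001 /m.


v = v0*exp(-k*d) = 440*exp(-0.001*234) = 348.2 m/s

348.2 m/s


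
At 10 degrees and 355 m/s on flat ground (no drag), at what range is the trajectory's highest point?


R = v0^2*sin(2*theta)/g = 355^2*sin(2*10°)/9.81 = 4393.79 m
apex_dist = R/2 = 4393.79/2 = 2197 m

2197 m


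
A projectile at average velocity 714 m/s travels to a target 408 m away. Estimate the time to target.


t = d/v = 408/714 = 0.5714 s

0.5714 s


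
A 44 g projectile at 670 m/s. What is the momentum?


p = m*v = 0.044*670 = 29.48 kg·m/s

29.48 kg·m/s


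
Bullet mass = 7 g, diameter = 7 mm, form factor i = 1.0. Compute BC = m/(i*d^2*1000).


BC = m/(i*d^2*1000) = 7/(1.0 * 7^2 * 1000) = 0.0001429

0.0001429


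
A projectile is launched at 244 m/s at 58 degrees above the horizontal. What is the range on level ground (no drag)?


R = v0^2 * sin(2*theta) / g = 244^2 * sin(2*58°) / 9.81 = 5455 m

5455 m


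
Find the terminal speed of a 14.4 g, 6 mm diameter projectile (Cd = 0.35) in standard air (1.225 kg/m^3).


A = pi*(d/2)^2 = pi*(6/2000)^2 = 2.82743e-05 m^2
vt = sqrt(2mg/(Cd*rho*A)) = sqrt(2*0.0144*9.81/(0.35 * 1.225 * 2.82743e-05)) = 152.7 m/s

152.7 m/s


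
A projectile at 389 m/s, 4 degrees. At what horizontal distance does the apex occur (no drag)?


R = v0^2*sin(2*theta)/g = 389^2*sin(2*4°)/9.81 = 2146.77 m
apex_dist = R/2 = 2146.77/2 = 1073 m

1073 m


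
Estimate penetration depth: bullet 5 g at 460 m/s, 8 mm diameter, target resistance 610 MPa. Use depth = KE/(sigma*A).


A = pi*(d/2)^2 = pi*(8/2)^2 = 50.2655 mm^2
E = 0.5*m*v^2 = 0.5*0.005*460^2 = 529 J
depth = E/(sigma*A) = 529 J / (610 MPa * 50.2655 mm^2) = 529/(610 * 50.2655) m = 0.0172527 m ≈ 17.25 mm

17.25 mm


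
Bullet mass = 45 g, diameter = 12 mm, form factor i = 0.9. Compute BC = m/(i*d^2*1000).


BC = m/(i*d^2*1000) = 45/(0.9 * 12^2 * 1000) = 0.0003472

0.0003472


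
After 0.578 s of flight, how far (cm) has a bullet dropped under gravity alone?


drop = 0.5*g*t^2 = 0.5*9.81*0.578^2 = 1.63868 m ≈ 163.9 cm

163.9 cm


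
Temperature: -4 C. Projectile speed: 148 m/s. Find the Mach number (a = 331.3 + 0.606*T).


a = 331.3 + 0.606*(-4) = 328.876 m/s
M = v/a = 148/328.876 = 0.45

0.45


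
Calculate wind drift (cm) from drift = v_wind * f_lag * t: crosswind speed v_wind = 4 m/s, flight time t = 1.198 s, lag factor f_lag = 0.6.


drift = v_wind * lag * t = 4 * 0.6 * 1.198 = 2.8752 m ≈ 287.5 cm

287.5 cm


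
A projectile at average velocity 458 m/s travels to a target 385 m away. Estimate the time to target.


t = d/v = 385/458 = 0.8406 s

0.8406 s


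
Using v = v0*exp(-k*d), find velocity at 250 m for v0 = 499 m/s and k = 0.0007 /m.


v = v0*exp(-k*d) = 499*exp(-0.0007*250) = 418.9 m/s

418.9 m/s


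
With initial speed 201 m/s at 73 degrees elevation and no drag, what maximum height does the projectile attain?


H = (v0*sin(theta))^2 / (2g) = (201*sin(73°))^2 / (2*9.81) = 1883 m

1883 m


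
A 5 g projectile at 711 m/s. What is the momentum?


p = m*v = 0.005*711 = 3.555 kg·m/s

3.555 kg·m/s


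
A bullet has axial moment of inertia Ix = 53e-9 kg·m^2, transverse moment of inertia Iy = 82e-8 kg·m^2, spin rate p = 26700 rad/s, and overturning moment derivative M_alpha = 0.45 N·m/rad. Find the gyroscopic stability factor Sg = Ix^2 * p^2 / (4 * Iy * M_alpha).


Sg = Ix^2 * p^2 / (4 * Iy * M_alpha) = (53e-9)^2 * 26700^2 / (4 * 82e-8 * 0.45) = 1.357

1.357


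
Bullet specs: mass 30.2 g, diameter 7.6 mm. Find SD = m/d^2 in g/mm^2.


SD = m/d^2 = 30.2/7.6^2 = 0.5229 g/mm^2

0.5229 g/mm^2


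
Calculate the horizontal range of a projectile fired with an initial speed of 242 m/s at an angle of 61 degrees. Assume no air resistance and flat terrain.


R = v0^2 * sin(2*theta) / g = 242^2 * sin(2*61°) / 9.81 = 5063 m

5063 m


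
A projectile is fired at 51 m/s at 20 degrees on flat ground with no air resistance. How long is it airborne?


T = 2*v0*sin(theta)/g = 2*51*sin(20°)/9.81 = 3.556 s

3.556 s


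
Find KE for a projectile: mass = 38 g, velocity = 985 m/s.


E = 0.5*m*v^2 = 0.5*0.038*985^2 = 18434 J

18434 J


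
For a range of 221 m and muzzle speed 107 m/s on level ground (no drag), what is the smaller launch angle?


sin(2*theta) = R*g/v0^2 = 221*9.81/107^2 = 0.189362, theta = arcsin(0.189362)/2 = 5.458°

5.458 degrees


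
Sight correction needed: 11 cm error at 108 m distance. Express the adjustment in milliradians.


1 mrad subtends 1 cm per 10 m of range, so adj = error_cm / (dist_m / 10) = 11 / (108/10) = 1.019 mrad

1.019 mrad


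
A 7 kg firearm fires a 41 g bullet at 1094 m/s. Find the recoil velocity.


v_recoil = m_p * v_p / m_gun = 0.041 * 1094 / 7 = 6.408 m/s

6.408 m/s


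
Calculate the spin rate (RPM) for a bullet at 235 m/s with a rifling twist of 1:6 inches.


twist_m = 6*0.0254 = 0.1524 m
spin = v/twist = 235/0.1524 = 1541.995 rev/s
RPM = spin*60 = 1541.995*60 ≈ 92520 RPM

92520 RPM


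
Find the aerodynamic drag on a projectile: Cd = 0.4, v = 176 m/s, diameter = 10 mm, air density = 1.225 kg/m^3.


A = pi*(d/2)^2 = pi*(10/2000)^2 = 7.85398e-05 m^2
Fd = 0.5*Cd*rho*A*v^2 = 0.5*0.4*1.225*7.85398e-05*176^2 = 0.596 N

0.596 N


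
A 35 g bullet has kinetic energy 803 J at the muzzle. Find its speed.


v = sqrt(2*E/m) = sqrt(2*803/0.035) = 214.2 m/s

214.2 m/s


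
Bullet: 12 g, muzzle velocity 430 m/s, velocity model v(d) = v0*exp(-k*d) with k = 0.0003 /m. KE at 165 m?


v = v0*exp(-k*d) = 430*exp(-0.0003*165) = 409.233 m/s
E = 0.5*m*v^2 = 0.5*0.012*409.233^2 = 1005 J

1005 J


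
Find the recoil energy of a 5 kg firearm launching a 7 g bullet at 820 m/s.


v_r = m_p*v_p/m_gun = 0.007*820/5 = 1.148 m/s, E_r = 0.5*m_gun*v_r^2 = 0.5*5*1.148^2 = 3.295 J

3.295 J


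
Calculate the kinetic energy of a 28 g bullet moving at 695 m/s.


E = 0.5*m*v^2 = 0.5*0.028*695^2 = 6762 J

6762 J


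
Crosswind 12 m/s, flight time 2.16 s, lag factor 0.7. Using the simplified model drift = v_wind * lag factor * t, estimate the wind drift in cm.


drift = v_wind * lag * t = 12 * 0.7 * 2.16 = 18.144 m ≈ 1814 cm

1814 cm


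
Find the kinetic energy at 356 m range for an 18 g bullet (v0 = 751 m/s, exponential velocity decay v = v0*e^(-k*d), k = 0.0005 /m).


v = v0*exp(-k*d) = 751*exp(-0.0005*356) = 628.544 m/s
E = 0.5*m*v^2 = 0.5*0.018*628.544^2 = 3556 J

3556 J


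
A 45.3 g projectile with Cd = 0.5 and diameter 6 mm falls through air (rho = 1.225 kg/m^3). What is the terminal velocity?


A = pi*(d/2)^2 = pi*(6/2000)^2 = 2.82743e-05 m^2
vt = sqrt(2mg/(Cd*rho*A)) = sqrt(2*0.0453*9.81/(0.5 * 1.225 * 2.82743e-05)) = 226.5 m/s

226.5 m/s


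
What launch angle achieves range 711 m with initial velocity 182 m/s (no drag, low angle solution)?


sin(2*theta) = R*g/v0^2 = 711*9.81/182^2 = 0.21057, theta = arcsin(0.21057)/2 = 6.078°

6.078 degrees


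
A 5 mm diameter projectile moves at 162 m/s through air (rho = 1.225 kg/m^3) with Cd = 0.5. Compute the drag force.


A = pi*(d/2)^2 = pi*(5/2000)^2 = 1.96350e-05 m^2
Fd = 0.5*Cd*rho*A*v^2 = 0.5*0.5*1.225*1.96350e-05*162^2 = 0.1578 N

0.1578 N


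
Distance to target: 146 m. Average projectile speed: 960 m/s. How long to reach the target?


t = d/v = 146/960 = 0.1521 s

0.1521 s


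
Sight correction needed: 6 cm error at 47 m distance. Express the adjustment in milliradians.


1 mrad subtends 1 cm per 10 m of range, so adj = error_cm / (dist_m / 10) = 6 / (47/10) = 1.277 mrad

1.277 mrad


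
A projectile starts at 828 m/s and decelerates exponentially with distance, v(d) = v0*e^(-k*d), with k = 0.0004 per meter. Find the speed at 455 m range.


v = v0*exp(-k*d) = 828*exp(-0.0004*455) = 690.2 m/s

690.2 m/s


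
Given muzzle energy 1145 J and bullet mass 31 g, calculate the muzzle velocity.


v = sqrt(2*E/m) = sqrt(2*1145/0.031) = 271.8 m/s

271.8 m/s


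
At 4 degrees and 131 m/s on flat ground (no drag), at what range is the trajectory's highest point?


R = v0^2*sin(2*theta)/g = 131^2*sin(2*4°)/9.81 = 243.461 m
apex_dist = R/2 = 243.461/2 = 121.7 m

121.7 m


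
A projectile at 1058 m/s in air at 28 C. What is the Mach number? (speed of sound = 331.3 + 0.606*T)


a = 331.3 + 0.606*(28) = 348.268 m/s
M = v/a = 1058/348.268 = 3.038

3.038


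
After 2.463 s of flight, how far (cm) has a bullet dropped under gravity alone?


drop = 0.5*g*t^2 = 0.5*9.81*2.463^2 = 29.7555 m ≈ 2976 cm

2976 cm


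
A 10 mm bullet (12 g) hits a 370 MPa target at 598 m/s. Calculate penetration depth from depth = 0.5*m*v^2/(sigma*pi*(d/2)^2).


A = pi*(d/2)^2 = pi*(10/2)^2 = 78.5398 mm^2
E = 0.5*m*v^2 = 0.5*0.012*598^2 = 2145.62 J
depth = E/(sigma*A) = 2145.62 J / (370 MPa * 78.5398 mm^2) = 2145.62/(370 * 78.5398) m = 0.073835 m ≈ 73.83 mm

73.83 mm


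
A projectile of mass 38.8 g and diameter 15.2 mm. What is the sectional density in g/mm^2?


SD = m/d^2 = 38.8/15.2^2 = 0.1679 g/mm^2

0.1679 g/mm^2


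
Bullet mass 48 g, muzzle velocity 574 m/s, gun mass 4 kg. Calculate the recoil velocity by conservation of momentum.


v_recoil = m_p * v_p / m_gun = 0.048 * 574 / 4 = 6.888 m/s

6.888 m/s


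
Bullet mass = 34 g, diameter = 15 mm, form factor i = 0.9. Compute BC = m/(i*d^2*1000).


BC = m/(i*d^2*1000) = 34/(0.9 * 15^2 * 1000) = 0.0001679

0.0001679


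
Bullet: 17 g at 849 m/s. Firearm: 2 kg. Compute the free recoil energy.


v_r = m_p*v_p/m_gun = 0.017*849/2 = 7.2165 m/s, E_r = 0.5*m_gun*v_r^2 = 0.5*2*7.2165^2 = 52.08 J

52.08 J


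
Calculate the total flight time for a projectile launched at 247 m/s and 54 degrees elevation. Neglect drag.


T = 2*v0*sin(theta)/g = 2*247*sin(54°)/9.81 = 40.74 s

40.74 s


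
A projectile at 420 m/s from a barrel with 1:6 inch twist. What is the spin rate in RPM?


twist_m = 6*0.0254 = 0.1524 m
spin = v/twist = 420/0.1524 = 2755.906 rev/s
RPM = spin*60 = 2755.906*60 ≈ 165354 RPM

165354 RPM


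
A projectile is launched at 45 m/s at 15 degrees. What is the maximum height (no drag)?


H = (v0*sin(theta))^2 / (2g) = (45*sin(15°))^2 / (2*9.81) = 6.914 m

6.914 m


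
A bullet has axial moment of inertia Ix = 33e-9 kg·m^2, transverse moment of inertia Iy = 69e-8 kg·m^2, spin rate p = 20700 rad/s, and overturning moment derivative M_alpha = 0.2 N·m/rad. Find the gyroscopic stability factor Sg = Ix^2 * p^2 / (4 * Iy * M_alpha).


Sg = Ix^2 * p^2 / (4 * Iy * M_alpha) = (33e-9)^2 * 20700^2 / (4 * 69e-8 * 0.2) = 0.8453

0.8453


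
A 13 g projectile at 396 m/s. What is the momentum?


p = m*v = 0.013*396 = 5.148 kg·m/s

5.148 kg·m/s


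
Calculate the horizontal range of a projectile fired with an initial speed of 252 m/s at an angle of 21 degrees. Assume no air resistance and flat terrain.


R = v0^2 * sin(2*theta) / g = 252^2 * sin(2*21°) / 9.81 = 4332 m

4332 m


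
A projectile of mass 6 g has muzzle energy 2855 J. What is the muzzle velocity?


v = sqrt(2*E/m) = sqrt(2*2855/0.006) = 975.5 m/s

975.5 m/s


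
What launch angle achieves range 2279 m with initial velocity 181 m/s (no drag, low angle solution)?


sin(2*theta) = R*g/v0^2 = 2279*9.81/181^2 = 0.682427, theta = arcsin(0.682427)/2 = 21.52°

21.52 degrees


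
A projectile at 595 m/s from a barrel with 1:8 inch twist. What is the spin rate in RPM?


twist_m = 8*0.0254 = 0.2032 m
spin = v/twist = 595/0.2032 = 2928.15 rev/s
RPM = spin*60 = 2928.15*60 ≈ 175689 RPM

175689 RPM


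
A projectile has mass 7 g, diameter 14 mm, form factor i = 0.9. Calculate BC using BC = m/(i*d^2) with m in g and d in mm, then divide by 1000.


BC = m/(i*d^2*1000) = 7/(0.9 * 14^2 * 1000) = 3.968e-05

3.968e-05


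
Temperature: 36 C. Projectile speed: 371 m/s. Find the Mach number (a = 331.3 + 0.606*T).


a = 331.3 + 0.606*(36) = 353.116 m/s
M = v/a = 371/353.116 = 1.051

1.051


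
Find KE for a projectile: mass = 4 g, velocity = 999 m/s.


E = 0.5*m*v^2 = 0.5*0.004*999^2 = 1996 J

1996 J


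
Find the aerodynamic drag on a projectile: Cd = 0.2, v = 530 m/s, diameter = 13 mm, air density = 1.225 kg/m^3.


A = pi*(d/2)^2 = pi*(13/2000)^2 = 1.32732e-04 m^2
Fd = 0.5*Cd*rho*A*v^2 = 0.5*0.2*1.225*1.32732e-04*530^2 = 4.567 N

4.567 N


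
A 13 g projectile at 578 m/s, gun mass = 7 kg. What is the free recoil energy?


v_r = m_p*v_p/m_gun = 0.013*578/7 = 1.07343 m/s, E_r = 0.5*m_gun*v_r^2 = 0.5*7*1.07343^2 = 4.033 J

4.033 J


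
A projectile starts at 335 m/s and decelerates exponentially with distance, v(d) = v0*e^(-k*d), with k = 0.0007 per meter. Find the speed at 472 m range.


v = v0*exp(-k*d) = 335*exp(-0.0007*472) = 240.7 m/s

240.7 m/s


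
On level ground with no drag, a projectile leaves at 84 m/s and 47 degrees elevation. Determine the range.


R = v0^2 * sin(2*theta) / g = 84^2 * sin(2*47°) / 9.81 = 717.5 m

717.5 m


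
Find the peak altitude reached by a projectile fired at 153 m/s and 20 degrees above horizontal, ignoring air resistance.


H = (v0*sin(theta))^2 / (2g) = (153*sin(20°))^2 / (2*9.81) = 139.6 m

139.6 m


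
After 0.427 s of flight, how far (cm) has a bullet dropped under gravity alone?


drop = 0.5*g*t^2 = 0.5*9.81*0.427^2 = 0.894324 m ≈ 89.43 cm

89.43 cm


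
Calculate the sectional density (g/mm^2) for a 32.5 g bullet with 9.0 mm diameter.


SD = m/d^2 = 32.5/9.0^2 = 0.4012 g/mm^2

0.4012 g/mm^2


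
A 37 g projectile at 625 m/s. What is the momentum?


p = m*v = 0.037*625 = 23.12 kg·m/s

23.12 kg·m/s


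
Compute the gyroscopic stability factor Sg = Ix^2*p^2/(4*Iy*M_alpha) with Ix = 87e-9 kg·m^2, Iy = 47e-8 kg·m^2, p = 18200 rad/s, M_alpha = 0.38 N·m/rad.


Sg = Ix^2 * p^2 / (4 * Iy * M_alpha) = (87e-9)^2 * 18200^2 / (4 * 47e-8 * 0.38) = 3.509

3.509


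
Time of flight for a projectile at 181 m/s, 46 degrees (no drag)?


T = 2*v0*sin(theta)/g = 2*181*sin(46°)/9.81 = 26.54 s

26.54 s


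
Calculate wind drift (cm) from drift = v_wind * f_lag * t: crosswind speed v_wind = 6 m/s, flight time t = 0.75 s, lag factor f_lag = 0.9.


drift = v_wind * lag * t = 6 * 0.9 * 0.75 = 4.05 m ≈ 405 cm

405 cm


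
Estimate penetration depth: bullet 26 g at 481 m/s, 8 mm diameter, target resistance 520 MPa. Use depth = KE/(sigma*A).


A = pi*(d/2)^2 = pi*(8/2)^2 = 50.2655 mm^2
E = 0.5*m*v^2 = 0.5*0.026*481^2 = 3007.69 J
depth = E/(sigma*A) = 3007.69 J / (520 MPa * 50.2655 mm^2) = 3007.69/(520 * 50.2655) m = 0.11507 m ≈ 115.1 mm

115.1 mm


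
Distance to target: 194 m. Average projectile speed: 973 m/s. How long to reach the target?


t = d/v = 194/973 = 0.1994 s

0.1994 s


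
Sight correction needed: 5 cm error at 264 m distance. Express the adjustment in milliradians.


1 mrad subtends 1 cm per 10 m of range, so adj = error_cm / (dist_m / 10) = 5 / (264/10) = 0.1894 mrad

0.1894 mrad


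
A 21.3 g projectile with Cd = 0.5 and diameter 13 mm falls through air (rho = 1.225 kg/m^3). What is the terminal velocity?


A = pi*(d/2)^2 = pi*(13/2000)^2 = 1.32732e-04 m^2
vt = sqrt(2mg/(Cd*rho*A)) = sqrt(2*0.0213*9.81/(0.5 * 1.225 * 1.32732e-04)) = 71.7 m/s

71.7 m/s


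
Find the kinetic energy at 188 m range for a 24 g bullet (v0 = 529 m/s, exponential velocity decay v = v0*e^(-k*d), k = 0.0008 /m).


v = v0*exp(-k*d) = 529*exp(-0.0008*188) = 455.132 m/s
E = 0.5*m*v^2 = 0.5*0.024*455.132^2 = 2486 J

2486 J
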